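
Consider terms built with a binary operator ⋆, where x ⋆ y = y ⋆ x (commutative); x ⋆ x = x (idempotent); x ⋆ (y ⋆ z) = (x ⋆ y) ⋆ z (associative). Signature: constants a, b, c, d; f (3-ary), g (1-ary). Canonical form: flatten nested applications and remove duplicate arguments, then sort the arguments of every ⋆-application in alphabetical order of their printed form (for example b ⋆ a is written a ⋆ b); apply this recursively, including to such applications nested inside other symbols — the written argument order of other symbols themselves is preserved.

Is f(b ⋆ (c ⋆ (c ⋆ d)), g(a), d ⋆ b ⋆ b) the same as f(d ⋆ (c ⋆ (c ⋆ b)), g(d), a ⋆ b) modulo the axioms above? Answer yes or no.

Answer: no — f(b ⋆ c ⋆ d, g(a), b ⋆ d) vs f(b ⋆ c ⋆ d, g(d), a ⋆ b)

Derivation:
Left:  f(b ⋆ (c ⋆ (c ⋆ d)), g(a), d ⋆ b ⋆ b)
  Descend into:  b ⋆ (c ⋆ (c ⋆ d))
  Un-nest:  b ⋆ c ⋆ c ⋆ d
  Drop duplicates:  drop duplicate c
  Sort arguments:  b ⋆ c ⋆ d
  Reassemble:  f(b ⋆ c ⋆ d, g(a), b ⋆ d)
Right:  f(d ⋆ (c ⋆ (c ⋆ b)), g(d), a ⋆ b)
  Focus inside:  d ⋆ (c ⋆ (c ⋆ b))
  Flatten:  d ⋆ c ⋆ c ⋆ b
  Drop duplicates:  drop duplicate c
  Sort:  b ⋆ c ⋆ d
  Put back:  f(b ⋆ c ⋆ d, g(d), a ⋆ b)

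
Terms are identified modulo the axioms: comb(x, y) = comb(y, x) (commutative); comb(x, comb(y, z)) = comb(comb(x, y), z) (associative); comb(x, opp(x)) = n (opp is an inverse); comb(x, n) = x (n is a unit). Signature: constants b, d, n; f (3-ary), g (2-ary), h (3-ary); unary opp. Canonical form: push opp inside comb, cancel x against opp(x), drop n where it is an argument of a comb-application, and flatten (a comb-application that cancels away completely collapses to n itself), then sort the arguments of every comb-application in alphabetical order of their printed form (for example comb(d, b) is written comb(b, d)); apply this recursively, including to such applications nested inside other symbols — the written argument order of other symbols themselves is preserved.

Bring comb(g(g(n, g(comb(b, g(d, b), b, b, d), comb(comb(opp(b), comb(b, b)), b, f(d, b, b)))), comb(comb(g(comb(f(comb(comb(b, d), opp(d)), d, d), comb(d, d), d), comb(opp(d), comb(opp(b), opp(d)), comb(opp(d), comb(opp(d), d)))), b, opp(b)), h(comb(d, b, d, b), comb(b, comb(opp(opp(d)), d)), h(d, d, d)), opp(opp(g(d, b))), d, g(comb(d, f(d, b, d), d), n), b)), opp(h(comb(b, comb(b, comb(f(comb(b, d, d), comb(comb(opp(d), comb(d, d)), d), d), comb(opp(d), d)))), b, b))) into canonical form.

Push opp inside:  distribute opp over comb and collapse double opp
Combine occurrences:  comb(g(g(n, g(comb(b, b, b, d, g(d, b)), comb(b, b, f(d, b, b)))), comb(b, d, g(comb(d, d, d, f(b, d, d)), comb(opp(b), opp(d), opp(d), opp(d))), g(comb(d, d, f(d, b, d)), n), g(d, b), h(comb(b, b, d, d), comb(b, d, d), h(d, d, d)))), opp(h(comb(b, b, f(comb(b, d, d), comb(d, d), d)), b, b)))

Answer: comb(g(g(n, g(comb(b, b, b, d, g(d, b)), comb(b, b, f(d, b, b)))), comb(b, d, g(comb(d, d, d, f(b, d, d)), comb(opp(b), opp(d), opp(d), opp(d))), g(comb(d, d, f(d, b, d)), n), g(d, b), h(comb(b, b, d, d), comb(b, d, d), h(d, d, d)))), opp(h(comb(b, b, f(comb(b, d, d), comb(d, d), d)), b, b)))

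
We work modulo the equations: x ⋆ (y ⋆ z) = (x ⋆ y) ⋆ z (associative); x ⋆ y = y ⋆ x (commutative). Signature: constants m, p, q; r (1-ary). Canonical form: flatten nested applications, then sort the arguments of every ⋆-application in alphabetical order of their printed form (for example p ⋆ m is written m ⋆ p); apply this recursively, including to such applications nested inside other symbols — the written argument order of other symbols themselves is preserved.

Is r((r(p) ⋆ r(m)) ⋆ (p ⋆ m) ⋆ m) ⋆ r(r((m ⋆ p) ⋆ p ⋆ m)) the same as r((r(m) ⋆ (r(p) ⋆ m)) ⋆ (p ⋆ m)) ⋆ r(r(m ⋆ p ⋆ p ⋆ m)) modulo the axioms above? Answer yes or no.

Answer: yes — both canonical forms are r(m ⋆ m ⋆ p ⋆ r(m) ⋆ r(p)) ⋆ r(r(m ⋆ m ⋆ p ⋆ p))

Derivation:
Left:  r((r(p) ⋆ r(m)) ⋆ (p ⋆ m) ⋆ m) ⋆ r(r((m ⋆ p) ⋆ p ⋆ m))
  Canonicalize subterm:  r((r(p) ⋆ r(m)) ⋆ (p ⋆ m) ⋆ m)  →  r(m ⋆ m ⋆ p ⋆ r(m) ⋆ r(p))
  Simplify inside:  r(r((m ⋆ p) ⋆ p ⋆ m))  →  r(r(m ⋆ m ⋆ p ⋆ p))
  Order the arguments:  r(m ⋆ m ⋆ p ⋆ r(m) ⋆ r(p)) ⋆ r(r(m ⋆ m ⋆ p ⋆ p))
Right:  r((r(m) ⋆ (r(p) ⋆ m)) ⋆ (p ⋆ m)) ⋆ r(r(m ⋆ p ⋆ p ⋆ m))
  Inside:  r((r(m) ⋆ (r(p) ⋆ m)) ⋆ (p ⋆ m))  →  r(m ⋆ m ⋆ p ⋆ r(m) ⋆ r(p))
  Inside:  r(r(m ⋆ p ⋆ p ⋆ m))  →  r(r(m ⋆ m ⋆ p ⋆ p))
  Sort arguments:  r(m ⋆ m ⋆ p ⋆ r(m) ⋆ r(p)) ⋆ r(r(m ⋆ m ⋆ p ⋆ p))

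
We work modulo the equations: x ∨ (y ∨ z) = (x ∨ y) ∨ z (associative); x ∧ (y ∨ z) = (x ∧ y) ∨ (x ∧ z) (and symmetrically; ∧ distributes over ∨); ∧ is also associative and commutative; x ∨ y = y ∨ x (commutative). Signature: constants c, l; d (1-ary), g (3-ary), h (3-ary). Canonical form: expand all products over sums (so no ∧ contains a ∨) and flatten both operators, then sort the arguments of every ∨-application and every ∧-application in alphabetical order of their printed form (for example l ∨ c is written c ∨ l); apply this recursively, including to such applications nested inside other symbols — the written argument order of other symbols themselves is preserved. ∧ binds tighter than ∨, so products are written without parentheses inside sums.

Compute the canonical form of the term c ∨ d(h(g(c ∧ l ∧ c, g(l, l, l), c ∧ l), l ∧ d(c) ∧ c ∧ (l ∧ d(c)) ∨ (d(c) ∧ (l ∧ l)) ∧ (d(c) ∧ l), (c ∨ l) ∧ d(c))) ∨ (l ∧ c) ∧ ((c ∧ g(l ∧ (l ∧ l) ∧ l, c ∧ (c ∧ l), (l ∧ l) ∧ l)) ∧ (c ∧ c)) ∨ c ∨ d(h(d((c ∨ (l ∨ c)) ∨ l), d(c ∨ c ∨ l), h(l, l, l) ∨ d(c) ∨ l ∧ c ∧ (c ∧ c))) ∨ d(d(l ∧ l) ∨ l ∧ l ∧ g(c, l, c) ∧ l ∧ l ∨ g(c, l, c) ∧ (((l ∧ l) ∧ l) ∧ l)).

Distribute:  c ∨ d(h(g(c ∧ c ∧ l, g(l, l, l), c ∧ l), c ∧ d(c) ∧ d(c) ∧ l ∧ l ∨ d(c) ∧ d(c) ∧ l ∧ l ∧ l, c ∧ d(c) ∨ d(c) ∧ l)) ∨ c ∧ c ∧ c ∧ c ∧ g(l ∧ l ∧ l ∧ l, c ∧ c ∧ l, l ∧ l ∧ l) ∧ l ∨ c ∨ d(h(d(c ∨ c ∨ l ∨ l), d(c ∨ c ∨ l), c ∧ c ∧ c ∧ l ∨ d(c) ∨ h(l, l, l))) ∨ d(d(l ∧ l) ∨ g(c, l, c) ∧ l ∧ l ∧ l ∧ l ∨ g(c, l, c) ∧ l ∧ l ∧ l ∧ l)
Order the arguments:  c ∨ c ∨ c ∧ c ∧ c ∧ c ∧ g(l ∧ l ∧ l ∧ l, c ∧ c ∧ l, l ∧ l ∧ l) ∧ l ∨ d(d(l ∧ l) ∨ g(c, l, c) ∧ l ∧ l ∧ l ∧ l ∨ g(c, l, c) ∧ l ∧ l ∧ l ∧ l) ∨ d(h(d(c ∨ c ∨ l ∨ l), d(c ∨ c ∨ l), c ∧ c ∧ c ∧ l ∨ d(c) ∨ h(l, l, l))) ∨ d(h(g(c ∧ c ∧ l, g(l, l, l), c ∧ l), c ∧ d(c) ∧ d(c) ∧ l ∧ l ∨ d(c) ∧ d(c) ∧ l ∧ l ∧ l, c ∧ d(c) ∨ d(c) ∧ l))

Answer: c ∨ c ∨ c ∧ c ∧ c ∧ c ∧ g(l ∧ l ∧ l ∧ l, c ∧ c ∧ l, l ∧ l ∧ l) ∧ l ∨ d(d(l ∧ l) ∨ g(c, l, c) ∧ l ∧ l ∧ l ∧ l ∨ g(c, l, c) ∧ l ∧ l ∧ l ∧ l) ∨ d(h(d(c ∨ c ∨ l ∨ l), d(c ∨ c ∨ l), c ∧ c ∧ c ∧ l ∨ d(c) ∨ h(l, l, l))) ∨ d(h(g(c ∧ c ∧ l, g(l, l, l), c ∧ l), c ∧ d(c) ∧ d(c) ∧ l ∧ l ∨ d(c) ∧ d(c) ∧ l ∧ l ∧ l, c ∧ d(c) ∨ d(c) ∧ l))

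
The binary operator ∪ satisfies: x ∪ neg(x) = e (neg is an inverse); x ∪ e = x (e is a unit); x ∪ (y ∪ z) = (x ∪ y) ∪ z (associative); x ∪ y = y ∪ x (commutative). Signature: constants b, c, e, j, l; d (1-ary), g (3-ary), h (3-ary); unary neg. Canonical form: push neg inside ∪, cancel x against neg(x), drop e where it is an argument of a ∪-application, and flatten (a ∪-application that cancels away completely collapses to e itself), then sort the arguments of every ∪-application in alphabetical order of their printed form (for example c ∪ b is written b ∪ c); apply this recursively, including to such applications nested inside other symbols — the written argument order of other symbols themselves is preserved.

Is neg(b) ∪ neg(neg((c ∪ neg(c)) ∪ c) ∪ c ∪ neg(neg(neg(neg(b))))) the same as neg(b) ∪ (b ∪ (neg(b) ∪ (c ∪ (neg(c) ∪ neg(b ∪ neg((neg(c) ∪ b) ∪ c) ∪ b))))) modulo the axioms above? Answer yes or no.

Left:  neg(b) ∪ neg(neg((c ∪ neg(c)) ∪ c) ∪ c ∪ neg(neg(neg(neg(b)))))
  Push neg inside:  distribute neg over ∪ and collapse double neg
  Cancel inverse pairs:  c cancels
  Combine occurrences:  neg(b) ∪ neg(b)
Right:  neg(b) ∪ (b ∪ (neg(b) ∪ (c ∪ (neg(c) ∪ neg(b ∪ neg((neg(c) ∪ b) ∪ c) ∪ b)))))
  Push neg inside:  distribute neg over ∪ and collapse double neg
  Cancel inverse pairs:  c cancels
  Collect terms:  neg(b) ∪ neg(b)

Answer: yes — both canonical forms are neg(b) ∪ neg(b)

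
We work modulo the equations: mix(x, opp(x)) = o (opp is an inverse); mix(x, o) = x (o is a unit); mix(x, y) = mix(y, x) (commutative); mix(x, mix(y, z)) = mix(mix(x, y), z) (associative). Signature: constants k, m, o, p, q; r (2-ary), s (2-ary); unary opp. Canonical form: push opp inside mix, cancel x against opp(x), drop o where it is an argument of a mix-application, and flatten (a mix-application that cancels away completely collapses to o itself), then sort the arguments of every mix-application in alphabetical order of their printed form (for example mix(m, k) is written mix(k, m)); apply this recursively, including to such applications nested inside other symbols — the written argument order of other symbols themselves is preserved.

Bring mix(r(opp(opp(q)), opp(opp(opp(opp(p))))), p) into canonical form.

Push opp inside:  distribute opp over mix and collapse double opp
Collect terms:  mix(r(q, p), p)
Sort arguments:  mix(p, r(q, p))

Answer: mix(p, r(q, p))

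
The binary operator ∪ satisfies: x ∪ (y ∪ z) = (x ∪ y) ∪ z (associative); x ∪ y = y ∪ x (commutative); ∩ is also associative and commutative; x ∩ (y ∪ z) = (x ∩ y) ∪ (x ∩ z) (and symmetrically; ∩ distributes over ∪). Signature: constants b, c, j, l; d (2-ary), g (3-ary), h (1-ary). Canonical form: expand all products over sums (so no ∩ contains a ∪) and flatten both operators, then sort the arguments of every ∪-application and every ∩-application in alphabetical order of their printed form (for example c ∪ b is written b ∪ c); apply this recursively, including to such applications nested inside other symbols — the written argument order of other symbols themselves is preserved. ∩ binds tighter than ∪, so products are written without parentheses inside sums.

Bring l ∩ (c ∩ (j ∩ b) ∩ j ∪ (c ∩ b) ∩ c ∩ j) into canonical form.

Expand:  b ∩ c ∩ j ∩ j ∩ l ∪ b ∩ c ∩ c ∩ j ∩ l
Sort arguments:  b ∩ c ∩ c ∩ j ∩ l ∪ b ∩ c ∩ j ∩ j ∩ l

Answer: b ∩ c ∩ c ∩ j ∩ l ∪ b ∩ c ∩ j ∩ j ∩ l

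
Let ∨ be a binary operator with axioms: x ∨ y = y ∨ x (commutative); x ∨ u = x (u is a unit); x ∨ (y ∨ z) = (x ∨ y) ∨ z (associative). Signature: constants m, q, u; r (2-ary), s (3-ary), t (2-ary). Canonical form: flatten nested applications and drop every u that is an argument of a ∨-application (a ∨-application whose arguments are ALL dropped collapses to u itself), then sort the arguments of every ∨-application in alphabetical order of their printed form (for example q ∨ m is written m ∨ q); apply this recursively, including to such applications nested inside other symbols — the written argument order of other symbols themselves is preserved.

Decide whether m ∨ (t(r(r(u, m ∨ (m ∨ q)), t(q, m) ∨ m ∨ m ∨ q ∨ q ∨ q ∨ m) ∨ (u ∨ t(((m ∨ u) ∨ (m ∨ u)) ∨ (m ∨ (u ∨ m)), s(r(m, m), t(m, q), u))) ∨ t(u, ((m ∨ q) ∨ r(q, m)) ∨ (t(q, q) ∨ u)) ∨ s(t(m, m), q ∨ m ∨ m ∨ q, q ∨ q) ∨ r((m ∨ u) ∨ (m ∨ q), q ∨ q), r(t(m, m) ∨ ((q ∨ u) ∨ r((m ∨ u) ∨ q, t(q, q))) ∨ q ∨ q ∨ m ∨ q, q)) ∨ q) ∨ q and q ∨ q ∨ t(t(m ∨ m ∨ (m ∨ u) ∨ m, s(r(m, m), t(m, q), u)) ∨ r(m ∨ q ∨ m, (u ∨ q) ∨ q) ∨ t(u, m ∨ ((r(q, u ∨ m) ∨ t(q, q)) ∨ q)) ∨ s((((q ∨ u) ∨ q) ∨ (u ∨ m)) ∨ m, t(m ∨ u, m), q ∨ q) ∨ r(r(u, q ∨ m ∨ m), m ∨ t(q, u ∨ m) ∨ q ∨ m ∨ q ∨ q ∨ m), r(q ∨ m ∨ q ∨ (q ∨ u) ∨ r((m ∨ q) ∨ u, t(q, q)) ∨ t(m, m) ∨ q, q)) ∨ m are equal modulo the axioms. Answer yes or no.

Answer: no — m ∨ q ∨ q ∨ t(r(m ∨ m ∨ q, q ∨ q) ∨ r(r(u, m ∨ m ∨ q), m ∨ m ∨ m ∨ q ∨ q ∨ q ∨ t(q, m)) ∨ s(t(m, m), m ∨ m ∨ q ∨ q, q ∨ q) ∨ t(m ∨ m ∨ m ∨ m, s(r(m, m), t(m, q), u)) ∨ t(u, m ∨ q ∨ r(q, m) ∨ t(q, q)), r(m ∨ q ∨ q ∨ q ∨ q ∨ r(m ∨ q, t(q, q)) ∨ t(m, m), q)) vs m ∨ q ∨ q ∨ t(r(m ∨ m ∨ q, q ∨ q) ∨ r(r(u, m ∨ m ∨ q), m ∨ m ∨ m ∨ q ∨ q ∨ q ∨ t(q, m)) ∨ s(m ∨ m ∨ q ∨ q, t(m, m), q ∨ q) ∨ t(m ∨ m ∨ m ∨ m, s(r(m, m), t(m, q), u)) ∨ t(u, m ∨ q ∨ r(q, m) ∨ t(q, q)), r(m ∨ q ∨ q ∨ q ∨ q ∨ r(m ∨ q, t(q, q)) ∨ t(m, m), q))

Derivation:
Left:  m ∨ (t(r(r(u, m ∨ (m ∨ q)), t(q, m) ∨ m ∨ m ∨ q ∨ q ∨ q ∨ m) ∨ (u ∨ t(((m ∨ u) ∨ (m ∨ u)) ∨ (m ∨ (u ∨ m)), s(r(m, m), t(m, q), u))) ∨ t(u, ((m ∨ q) ∨ r(q, m)) ∨ (t(q, q) ∨ u)) ∨ s(t(m, m), q ∨ m ∨ m ∨ q, q ∨ q) ∨ r((m ∨ u) ∨ (m ∨ q), q ∨ q), r(t(m, m) ∨ ((q ∨ u) ∨ r((m ∨ u) ∨ q, t(q, q))) ∨ q ∨ q ∨ m ∨ q, q)) ∨ q) ∨ q
  Merge nested applications:  m ∨ t(r(r(u, m ∨ (m ∨ q)), t(q, m) ∨ m ∨ m ∨ q ∨ q ∨ q ∨ m) ∨ (u ∨ t(((m ∨ u) ∨ (m ∨ u)) ∨ (m ∨ (u ∨ m)), s(r(m, m), t(m, q), u))) ∨ t(u, ((m ∨ q) ∨ r(q, m)) ∨ (t(q, q) ∨ u)) ∨ s(t(m, m), q ∨ m ∨ m ∨ q, q ∨ q) ∨ r((m ∨ u) ∨ (m ∨ q), q ∨ q), r(t(m, m) ∨ ((q ∨ u) ∨ r((m ∨ u) ∨ q, t(q, q))) ∨ q ∨ q ∨ m ∨ q, q)) ∨ q ∨ q
  Canonicalize subterm:  t(r(r(u, m ∨ (m ∨ q)), t(q, m) ∨ m ∨ m ∨ q ∨ q ∨ q ∨ m) ∨ (u ∨ t(((m ∨ u) ∨ (m ∨ u)) ∨ (m ∨ (u ∨ m)), s(r(m, m), t(m, q), u))) ∨ t(u, ((m ∨ q) ∨ r(q, m)) ∨ (t(q, q) ∨ u)) ∨ s(t(m, m), q ∨ m ∨ m ∨ q, q ∨ q) ∨ r((m ∨ u) ∨ (m ∨ q), q ∨ q), r(t(m, m) ∨ ((q ∨ u) ∨ r((m ∨ u) ∨ q, t(q, q))) ∨ q ∨ q ∨ m ∨ q, q))  →  t(r(m ∨ m ∨ q, q ∨ q) ∨ r(r(u, m ∨ m ∨ q), m ∨ m ∨ m ∨ q ∨ q ∨ q ∨ t(q, m)) ∨ s(t(m, m), m ∨ m ∨ q ∨ q, q ∨ q) ∨ t(m ∨ m ∨ m ∨ m, s(r(m, m), t(m, q), u)) ∨ t(u, m ∨ q ∨ r(q, m) ∨ t(q, q)), r(m ∨ q ∨ q ∨ q ∨ q ∨ r(m ∨ q, t(q, q)) ∨ t(m, m), q))
  Order the arguments:  m ∨ q ∨ q ∨ t(r(m ∨ m ∨ q, q ∨ q) ∨ r(r(u, m ∨ m ∨ q), m ∨ m ∨ m ∨ q ∨ q ∨ q ∨ t(q, m)) ∨ s(t(m, m), m ∨ m ∨ q ∨ q, q ∨ q) ∨ t(m ∨ m ∨ m ∨ m, s(r(m, m), t(m, q), u)) ∨ t(u, m ∨ q ∨ r(q, m) ∨ t(q, q)), r(m ∨ q ∨ q ∨ q ∨ q ∨ r(m ∨ q, t(q, q)) ∨ t(m, m), q))
Right:  q ∨ q ∨ t(t(m ∨ m ∨ (m ∨ u) ∨ m, s(r(m, m), t(m, q), u)) ∨ r(m ∨ q ∨ m, (u ∨ q) ∨ q) ∨ t(u, m ∨ ((r(q, u ∨ m) ∨ t(q, q)) ∨ q)) ∨ s((((q ∨ u) ∨ q) ∨ (u ∨ m)) ∨ m, t(m ∨ u, m), q ∨ q) ∨ r(r(u, q ∨ m ∨ m), m ∨ t(q, u ∨ m) ∨ q ∨ m ∨ q ∨ q ∨ m), r(q ∨ m ∨ q ∨ (q ∨ u) ∨ r((m ∨ q) ∨ u, t(q, q)) ∨ t(m, m) ∨ q, q)) ∨ m
  Inside:  t(t(m ∨ m ∨ (m ∨ u) ∨ m, s(r(m, m), t(m, q), u)) ∨ r(m ∨ q ∨ m, (u ∨ q) ∨ q) ∨ t(u, m ∨ ((r(q, u ∨ m) ∨ t(q, q)) ∨ q)) ∨ s((((q ∨ u) ∨ q) ∨ (u ∨ m)) ∨ m, t(m ∨ u, m), q ∨ q) ∨ r(r(u, q ∨ m ∨ m), m ∨ t(q, u ∨ m) ∨ q ∨ m ∨ q ∨ q ∨ m), r(q ∨ m ∨ q ∨ (q ∨ u) ∨ r((m ∨ q) ∨ u, t(q, q)) ∨ t(m, m) ∨ q, q))  →  t(r(m ∨ m ∨ q, q ∨ q) ∨ r(r(u, m ∨ m ∨ q), m ∨ m ∨ m ∨ q ∨ q ∨ q ∨ t(q, m)) ∨ s(m ∨ m ∨ q ∨ q, t(m, m), q ∨ q) ∨ t(m ∨ m ∨ m ∨ m, s(r(m, m), t(m, q), u)) ∨ t(u, m ∨ q ∨ r(q, m) ∨ t(q, q)), r(m ∨ q ∨ q ∨ q ∨ q ∨ r(m ∨ q, t(q, q)) ∨ t(m, m), q))
  Order the arguments:  m ∨ q ∨ q ∨ t(r(m ∨ m ∨ q, q ∨ q) ∨ r(r(u, m ∨ m ∨ q), m ∨ m ∨ m ∨ q ∨ q ∨ q ∨ t(q, m)) ∨ s(m ∨ m ∨ q ∨ q, t(m, m), q ∨ q) ∨ t(m ∨ m ∨ m ∨ m, s(r(m, m), t(m, q), u)) ∨ t(u, m ∨ q ∨ r(q, m) ∨ t(q, q)), r(m ∨ q ∨ q ∨ q ∨ q ∨ r(m ∨ q, t(q, q)) ∨ t(m, m), q))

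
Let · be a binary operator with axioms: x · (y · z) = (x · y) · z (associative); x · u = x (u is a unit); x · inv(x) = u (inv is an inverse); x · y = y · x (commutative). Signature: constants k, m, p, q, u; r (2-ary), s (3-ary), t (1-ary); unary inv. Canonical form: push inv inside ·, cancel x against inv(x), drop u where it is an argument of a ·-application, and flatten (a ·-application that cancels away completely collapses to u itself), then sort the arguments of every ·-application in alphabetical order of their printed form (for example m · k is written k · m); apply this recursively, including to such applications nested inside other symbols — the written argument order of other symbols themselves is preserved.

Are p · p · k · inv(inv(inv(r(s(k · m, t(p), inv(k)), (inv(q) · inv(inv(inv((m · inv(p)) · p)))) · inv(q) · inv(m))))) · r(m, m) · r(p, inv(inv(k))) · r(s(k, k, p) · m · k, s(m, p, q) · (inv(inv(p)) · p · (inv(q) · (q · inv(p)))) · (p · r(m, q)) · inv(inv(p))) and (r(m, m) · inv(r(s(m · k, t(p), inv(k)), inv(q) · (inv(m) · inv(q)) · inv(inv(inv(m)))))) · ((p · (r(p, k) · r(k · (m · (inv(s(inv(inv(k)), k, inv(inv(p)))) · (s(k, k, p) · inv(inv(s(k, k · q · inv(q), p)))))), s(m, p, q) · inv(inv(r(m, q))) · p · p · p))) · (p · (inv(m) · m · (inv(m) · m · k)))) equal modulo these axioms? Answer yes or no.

Left:  p · p · k · inv(inv(inv(r(s(k · m, t(p), inv(k)), (inv(q) · inv(inv(inv((m · inv(p)) · p)))) · inv(q) · inv(m))))) · r(m, m) · r(p, inv(inv(k))) · r(s(k, k, p) · m · k, s(m, p, q) · (inv(inv(p)) · p · (inv(q) · (q · inv(p)))) · (p · r(m, q)) · inv(inv(p)))
  Push inv inside:  distribute inv over · and collapse double inv
  Combine occurrences:  p · p · k · inv(r(s(k · m, t(p), inv(k)), inv(m) · inv(m) · inv(q) · inv(q))) · r(m, m) · r(p, k) · r(k · m · s(k, k, p), p · p · p · r(m, q) · s(m, p, q))
  Sort:  inv(r(s(k · m, t(p), inv(k)), inv(m) · inv(m) · inv(q) · inv(q))) · k · p · p · r(k · m · s(k, k, p), p · p · p · r(m, q) · s(m, p, q)) · r(m, m) · r(p, k)
Right:  (r(m, m) · inv(r(s(m · k, t(p), inv(k)), inv(q) · (inv(m) · inv(q)) · inv(inv(inv(m)))))) · ((p · (r(p, k) · r(k · (m · (inv(s(inv(inv(k)), k, inv(inv(p)))) · (s(k, k, p) · inv(inv(s(k, k · q · inv(q), p)))))), s(m, p, q) · inv(inv(r(m, q))) · p · p · p))) · (p · (inv(m) · m · (inv(m) · m · k))))
  Push inv inside:  distribute inv over · and collapse double inv
  Cancel inverse pairs:  m cancels
  Collect terms:  r(m, m) · inv(r(s(k · m, t(p), inv(k)), inv(m) · inv(m) · inv(q) · inv(q))) · p · p · r(p, k) · r(k · m · s(k, k, p), p · p · p · r(m, q) · s(m, p, q)) · k
  Sort:  inv(r(s(k · m, t(p), inv(k)), inv(m) · inv(m) · inv(q) · inv(q))) · k · p · p · r(k · m · s(k, k, p), p · p · p · r(m, q) · s(m, p, q)) · r(m, m) · r(p, k)

Answer: yes — both canonical forms are inv(r(s(k · m, t(p), inv(k)), inv(m) · inv(m) · inv(q) · inv(q))) · k · p · p · r(k · m · s(k, k, p), p · p · p · r(m, q) · s(m, p, q)) · r(m, m) · r(p, k)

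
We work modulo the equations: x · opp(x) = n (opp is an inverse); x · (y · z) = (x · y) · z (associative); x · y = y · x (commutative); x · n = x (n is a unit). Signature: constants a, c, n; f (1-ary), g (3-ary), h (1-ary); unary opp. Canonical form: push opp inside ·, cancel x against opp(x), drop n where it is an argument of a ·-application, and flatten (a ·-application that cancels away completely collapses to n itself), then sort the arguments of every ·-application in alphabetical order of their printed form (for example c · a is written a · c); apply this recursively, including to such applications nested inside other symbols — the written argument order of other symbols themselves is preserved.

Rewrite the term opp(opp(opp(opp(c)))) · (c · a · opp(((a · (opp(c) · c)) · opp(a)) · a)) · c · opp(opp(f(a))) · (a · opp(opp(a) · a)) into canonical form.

Answer: a · c · c · c · f(a)

Derivation:
Push opp inside:  distribute opp over · and collapse double opp
Collect:  c · c · c · a · f(a)
Sort arguments:  a · c · c · c · f(a)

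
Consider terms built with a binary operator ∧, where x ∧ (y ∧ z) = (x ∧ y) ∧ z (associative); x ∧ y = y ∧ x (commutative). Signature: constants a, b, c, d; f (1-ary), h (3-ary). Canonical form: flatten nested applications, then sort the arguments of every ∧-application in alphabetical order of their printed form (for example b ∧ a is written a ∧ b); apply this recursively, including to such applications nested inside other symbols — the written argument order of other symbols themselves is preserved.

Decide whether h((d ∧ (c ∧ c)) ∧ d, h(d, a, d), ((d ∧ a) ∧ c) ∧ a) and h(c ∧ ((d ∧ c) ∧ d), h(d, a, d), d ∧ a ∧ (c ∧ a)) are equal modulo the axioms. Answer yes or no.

Answer: yes — both canonical forms are h(c ∧ c ∧ d ∧ d, h(d, a, d), a ∧ a ∧ c ∧ d)

Derivation:
Left:  h((d ∧ (c ∧ c)) ∧ d, h(d, a, d), ((d ∧ a) ∧ c) ∧ a)
  Work inside:  ((d ∧ a) ∧ c) ∧ a
  Flatten:  d ∧ a ∧ c ∧ a
  Order the arguments:  a ∧ a ∧ c ∧ d
  Rebuild:  h(c ∧ c ∧ d ∧ d, h(d, a, d), a ∧ a ∧ c ∧ d)
Right:  h(c ∧ ((d ∧ c) ∧ d), h(d, a, d), d ∧ a ∧ (c ∧ a))
  Work inside:  c ∧ ((d ∧ c) ∧ d)
  Merge nested applications:  c ∧ d ∧ c ∧ d
  Sort:  c ∧ c ∧ d ∧ d
  Reassemble:  h(c ∧ c ∧ d ∧ d, h(d, a, d), a ∧ a ∧ c ∧ d)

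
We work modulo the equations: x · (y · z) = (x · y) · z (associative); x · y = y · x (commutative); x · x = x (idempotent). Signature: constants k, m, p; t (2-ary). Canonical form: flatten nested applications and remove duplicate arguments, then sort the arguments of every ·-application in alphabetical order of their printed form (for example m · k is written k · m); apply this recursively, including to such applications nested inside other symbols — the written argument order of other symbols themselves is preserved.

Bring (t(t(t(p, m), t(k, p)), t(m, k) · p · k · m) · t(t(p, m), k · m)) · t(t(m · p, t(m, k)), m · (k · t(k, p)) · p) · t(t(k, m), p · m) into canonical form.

Un-nest:  t(t(t(p, m), t(k, p)), t(m, k) · p · k · m) · t(t(p, m), k · m) · t(t(m · p, t(m, k)), m · (k · t(k, p)) · p) · t(t(k, m), p · m)
Simplify inside:  t(t(t(p, m), t(k, p)), t(m, k) · p · k · m)  →  t(t(t(p, m), t(k, p)), k · m · p · t(m, k))
Canonicalize subterm:  t(t(m · p, t(m, k)), m · (k · t(k, p)) · p)  →  t(t(m · p, t(m, k)), k · m · p · t(k, p))
Simplify inside:  t(t(k, m), p · m)  →  t(t(k, m), m · p)
Order the arguments:  t(t(k, m), m · p) · t(t(m · p, t(m, k)), k · m · p · t(k, p)) · t(t(p, m), k · m) · t(t(t(p, m), t(k, p)), k · m · p · t(m, k))

Answer: t(t(k, m), m · p) · t(t(m · p, t(m, k)), k · m · p · t(k, p)) · t(t(p, m), k · m) · t(t(t(p, m), t(k, p)), k · m · p · t(m, k))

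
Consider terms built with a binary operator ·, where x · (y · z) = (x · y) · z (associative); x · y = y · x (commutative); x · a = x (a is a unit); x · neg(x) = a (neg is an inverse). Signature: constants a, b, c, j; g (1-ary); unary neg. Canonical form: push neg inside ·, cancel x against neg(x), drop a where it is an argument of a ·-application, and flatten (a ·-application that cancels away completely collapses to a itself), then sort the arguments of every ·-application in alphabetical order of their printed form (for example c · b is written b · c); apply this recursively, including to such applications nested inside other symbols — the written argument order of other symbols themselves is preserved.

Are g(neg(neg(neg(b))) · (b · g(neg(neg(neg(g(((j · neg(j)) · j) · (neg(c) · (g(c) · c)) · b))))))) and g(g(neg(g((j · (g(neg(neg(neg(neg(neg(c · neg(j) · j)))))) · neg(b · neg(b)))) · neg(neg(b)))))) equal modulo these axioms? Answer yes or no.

Left:  g(neg(neg(neg(b))) · (b · g(neg(neg(neg(g(((j · neg(j)) · j) · (neg(c) · (g(c) · c)) · b)))))))
  Focus inside:  neg(neg(neg(b))) · (b · g(neg(neg(neg(g(((j · neg(j)) · j) · (neg(c) · (g(c) · c)) · b))))))
  Push neg inside:  distribute neg over · and collapse double neg
  Inverses cancel:  b cancels
  Collect terms:  g(neg(g(b · g(c) · j)))
  Rebuild:  g(g(neg(g(b · g(c) · j))))
Right:  g(g(neg(g((j · (g(neg(neg(neg(neg(neg(c · neg(j) · j)))))) · neg(b · neg(b)))) · neg(neg(b))))))
  Focus inside:  (j · (g(neg(neg(neg(neg(neg(c · neg(j) · j)))))) · neg(b · neg(b)))) · neg(neg(b))
  Push neg inside:  distribute neg over · and collapse double neg
  Combine occurrences:  j · g(neg(c)) · b
  Sort:  b · g(neg(c)) · j
  Reassemble:  g(g(neg(g(b · g(neg(c)) · j))))

Answer: no — g(g(neg(g(b · g(c) · j)))) vs g(g(neg(g(b · g(neg(c)) · j))))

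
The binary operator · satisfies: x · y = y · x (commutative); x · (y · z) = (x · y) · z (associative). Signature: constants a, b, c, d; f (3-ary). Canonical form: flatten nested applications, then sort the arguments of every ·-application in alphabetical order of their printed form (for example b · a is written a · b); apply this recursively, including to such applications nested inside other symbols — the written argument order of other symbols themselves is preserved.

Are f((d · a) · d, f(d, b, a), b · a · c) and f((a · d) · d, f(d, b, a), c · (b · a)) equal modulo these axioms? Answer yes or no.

Answer: yes — both canonical forms are f(a · d · d, f(d, b, a), a · b · c)

Derivation:
Left:  f((d · a) · d, f(d, b, a), b · a · c)
  Work inside:  (d · a) · d
  Flatten:  d · a · d
  Sort arguments:  a · d · d
  Rebuild:  f(a · d · d, f(d, b, a), a · b · c)
Right:  f((a · d) · d, f(d, b, a), c · (b · a))
  Work inside:  c · (b · a)
  Flatten:  c · b · a
  Sort:  a · b · c
  Put back:  f(a · d · d, f(d, b, a), a · b · c)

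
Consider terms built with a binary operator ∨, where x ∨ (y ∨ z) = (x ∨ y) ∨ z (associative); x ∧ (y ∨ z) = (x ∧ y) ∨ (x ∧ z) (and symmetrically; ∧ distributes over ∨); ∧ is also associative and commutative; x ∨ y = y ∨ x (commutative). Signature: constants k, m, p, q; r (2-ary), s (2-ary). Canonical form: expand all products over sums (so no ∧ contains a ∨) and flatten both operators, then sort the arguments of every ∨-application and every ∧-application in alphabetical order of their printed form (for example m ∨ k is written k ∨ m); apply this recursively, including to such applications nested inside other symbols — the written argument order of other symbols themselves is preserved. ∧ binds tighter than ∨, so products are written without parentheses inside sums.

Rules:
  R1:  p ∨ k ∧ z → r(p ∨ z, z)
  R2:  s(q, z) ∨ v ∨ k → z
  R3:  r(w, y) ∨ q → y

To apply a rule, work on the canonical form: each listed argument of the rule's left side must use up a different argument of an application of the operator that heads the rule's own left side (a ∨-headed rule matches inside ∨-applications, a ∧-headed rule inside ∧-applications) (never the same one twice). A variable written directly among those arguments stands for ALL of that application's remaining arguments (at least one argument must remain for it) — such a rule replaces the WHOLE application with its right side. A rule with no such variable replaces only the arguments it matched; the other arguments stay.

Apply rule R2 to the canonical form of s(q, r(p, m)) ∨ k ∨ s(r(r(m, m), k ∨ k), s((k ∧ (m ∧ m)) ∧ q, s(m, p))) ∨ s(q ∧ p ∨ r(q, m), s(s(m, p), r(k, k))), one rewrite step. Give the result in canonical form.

Answer: r(p, m)

Derivation:
Canonical form:  k ∨ s(p ∧ q ∨ r(q, m), s(s(m, p), r(k, k))) ∨ s(q, r(p, m)) ∨ s(r(r(m, m), k ∨ k), s(k ∧ m ∧ m ∧ q, s(m, p)))
R2 matches:  uses k, s(q, r(p, m));  v := s(p ∧ q ∨ r(q, m), s(s(m, p), r(k, k))) ∨ s(r(r(m, m), k ∨ k), s(k ∧ m ∧ m ∧ q, s(m, p))), z := r(p, m)
Every leftover argument binds to the variable; the entire application is replaced.
Giving:  r(p, m)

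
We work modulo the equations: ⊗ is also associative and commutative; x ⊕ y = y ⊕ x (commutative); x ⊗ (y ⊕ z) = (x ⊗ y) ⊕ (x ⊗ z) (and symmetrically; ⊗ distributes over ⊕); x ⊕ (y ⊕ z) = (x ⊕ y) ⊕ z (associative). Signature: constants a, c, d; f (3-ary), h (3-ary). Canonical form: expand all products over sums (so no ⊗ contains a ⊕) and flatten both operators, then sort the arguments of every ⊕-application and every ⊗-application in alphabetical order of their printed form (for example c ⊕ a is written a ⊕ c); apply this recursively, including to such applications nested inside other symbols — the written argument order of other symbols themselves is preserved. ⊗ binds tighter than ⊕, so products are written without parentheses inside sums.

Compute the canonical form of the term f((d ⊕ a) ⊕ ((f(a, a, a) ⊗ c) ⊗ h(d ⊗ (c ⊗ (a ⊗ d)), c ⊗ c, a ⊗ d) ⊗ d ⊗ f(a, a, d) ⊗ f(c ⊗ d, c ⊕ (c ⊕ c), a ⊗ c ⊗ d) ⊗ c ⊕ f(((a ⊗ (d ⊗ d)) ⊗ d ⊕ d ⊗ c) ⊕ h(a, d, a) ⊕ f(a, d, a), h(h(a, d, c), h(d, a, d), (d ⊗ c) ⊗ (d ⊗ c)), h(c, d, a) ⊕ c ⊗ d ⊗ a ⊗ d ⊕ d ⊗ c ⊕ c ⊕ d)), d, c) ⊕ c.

Answer: c ⊕ f(a ⊕ c ⊗ c ⊗ d ⊗ f(a, a, a) ⊗ f(a, a, d) ⊗ f(c ⊗ d, c ⊕ c ⊕ c, a ⊗ c ⊗ d) ⊗ h(a ⊗ c ⊗ d ⊗ d, c ⊗ c, a ⊗ d) ⊕ d ⊕ f(a ⊗ d ⊗ d ⊗ d ⊕ c ⊗ d ⊕ f(a, d, a) ⊕ h(a, d, a), h(h(a, d, c), h(d, a, d), c ⊗ c ⊗ d ⊗ d), a ⊗ c ⊗ d ⊗ d ⊕ c ⊕ c ⊗ d ⊕ d ⊕ h(c, d, a)), d, c)

Derivation:
Merge nested applications:  f(a ⊕ c ⊗ c ⊗ d ⊗ f(a, a, a) ⊗ f(a, a, d) ⊗ f(c ⊗ d, c ⊕ c ⊕ c, a ⊗ c ⊗ d) ⊗ h(a ⊗ c ⊗ d ⊗ d, c ⊗ c, a ⊗ d) ⊕ d ⊕ f(a ⊗ d ⊗ d ⊗ d ⊕ c ⊗ d ⊕ f(a, d, a) ⊕ h(a, d, a), h(h(a, d, c), h(d, a, d), c ⊗ c ⊗ d ⊗ d), a ⊗ c ⊗ d ⊗ d ⊕ c ⊕ c ⊗ d ⊕ d ⊕ h(c, d, a)), d, c) ⊕ c
Order the arguments:  c ⊕ f(a ⊕ c ⊗ c ⊗ d ⊗ f(a, a, a) ⊗ f(a, a, d) ⊗ f(c ⊗ d, c ⊕ c ⊕ c, a ⊗ c ⊗ d) ⊗ h(a ⊗ c ⊗ d ⊗ d, c ⊗ c, a ⊗ d) ⊕ d ⊕ f(a ⊗ d ⊗ d ⊗ d ⊕ c ⊗ d ⊕ f(a, d, a) ⊕ h(a, d, a), h(h(a, d, c), h(d, a, d), c ⊗ c ⊗ d ⊗ d), a ⊗ c ⊗ d ⊗ d ⊕ c ⊕ c ⊗ d ⊕ d ⊕ h(c, d, a)), d, c)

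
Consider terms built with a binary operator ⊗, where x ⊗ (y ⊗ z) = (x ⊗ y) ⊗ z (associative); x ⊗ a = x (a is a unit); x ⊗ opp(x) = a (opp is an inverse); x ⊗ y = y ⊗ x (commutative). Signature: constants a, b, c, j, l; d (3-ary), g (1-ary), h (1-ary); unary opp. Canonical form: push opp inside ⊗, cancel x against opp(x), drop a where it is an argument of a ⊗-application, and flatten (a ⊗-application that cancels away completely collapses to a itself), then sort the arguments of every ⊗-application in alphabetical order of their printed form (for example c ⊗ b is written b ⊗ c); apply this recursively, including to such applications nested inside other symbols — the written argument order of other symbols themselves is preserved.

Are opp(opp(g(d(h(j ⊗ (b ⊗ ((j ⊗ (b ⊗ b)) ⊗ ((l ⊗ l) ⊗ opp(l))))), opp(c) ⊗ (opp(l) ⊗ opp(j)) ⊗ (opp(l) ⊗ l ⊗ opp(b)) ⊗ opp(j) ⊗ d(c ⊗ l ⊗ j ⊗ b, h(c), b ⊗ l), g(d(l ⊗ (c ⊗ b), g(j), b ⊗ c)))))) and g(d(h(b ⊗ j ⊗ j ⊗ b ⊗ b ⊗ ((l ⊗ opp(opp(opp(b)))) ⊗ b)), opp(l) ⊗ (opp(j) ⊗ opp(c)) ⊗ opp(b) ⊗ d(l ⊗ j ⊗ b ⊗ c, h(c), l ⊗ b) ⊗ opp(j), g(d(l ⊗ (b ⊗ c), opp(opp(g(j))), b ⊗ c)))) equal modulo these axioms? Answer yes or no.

Answer: yes — both canonical forms are g(d(h(b ⊗ b ⊗ b ⊗ j ⊗ j ⊗ l), d(b ⊗ c ⊗ j ⊗ l, h(c), b ⊗ l) ⊗ opp(b) ⊗ opp(c) ⊗ opp(j) ⊗ opp(j) ⊗ opp(l), g(d(b ⊗ c ⊗ l, g(j), b ⊗ c))))

Derivation:
Left:  opp(opp(g(d(h(j ⊗ (b ⊗ ((j ⊗ (b ⊗ b)) ⊗ ((l ⊗ l) ⊗ opp(l))))), opp(c) ⊗ (opp(l) ⊗ opp(j)) ⊗ (opp(l) ⊗ l ⊗ opp(b)) ⊗ opp(j) ⊗ d(c ⊗ l ⊗ j ⊗ b, h(c), b ⊗ l), g(d(l ⊗ (c ⊗ b), g(j), b ⊗ c))))))
  Push opp inside:  distribute opp over ⊗ and collapse double opp
  Collect terms:  g(d(h(b ⊗ b ⊗ b ⊗ j ⊗ j ⊗ l), d(b ⊗ c ⊗ j ⊗ l, h(c), b ⊗ l) ⊗ opp(b) ⊗ opp(c) ⊗ opp(j) ⊗ opp(j) ⊗ opp(l), g(d(b ⊗ c ⊗ l, g(j), b ⊗ c))))
Right:  g(d(h(b ⊗ j ⊗ j ⊗ b ⊗ b ⊗ ((l ⊗ opp(opp(opp(b)))) ⊗ b)), opp(l) ⊗ (opp(j) ⊗ opp(c)) ⊗ opp(b) ⊗ d(l ⊗ j ⊗ b ⊗ c, h(c), l ⊗ b) ⊗ opp(j), g(d(l ⊗ (b ⊗ c), opp(opp(g(j))), b ⊗ c))))
  Focus inside:  opp(l) ⊗ (opp(j) ⊗ opp(c)) ⊗ opp(b) ⊗ d(l ⊗ j ⊗ b ⊗ c, h(c), l ⊗ b) ⊗ opp(j)
  Collect terms:  opp(l) ⊗ opp(j) ⊗ opp(j) ⊗ opp(c) ⊗ opp(b) ⊗ d(b ⊗ c ⊗ j ⊗ l, h(c), b ⊗ l)
  Sort arguments:  d(b ⊗ c ⊗ j ⊗ l, h(c), b ⊗ l) ⊗ opp(b) ⊗ opp(c) ⊗ opp(j) ⊗ opp(j) ⊗ opp(l)
  Put back:  g(d(h(b ⊗ b ⊗ b ⊗ j ⊗ j ⊗ l), d(b ⊗ c ⊗ j ⊗ l, h(c), b ⊗ l) ⊗ opp(b) ⊗ opp(c) ⊗ opp(j) ⊗ opp(j) ⊗ opp(l), g(d(b ⊗ c ⊗ l, g(j), b ⊗ c))))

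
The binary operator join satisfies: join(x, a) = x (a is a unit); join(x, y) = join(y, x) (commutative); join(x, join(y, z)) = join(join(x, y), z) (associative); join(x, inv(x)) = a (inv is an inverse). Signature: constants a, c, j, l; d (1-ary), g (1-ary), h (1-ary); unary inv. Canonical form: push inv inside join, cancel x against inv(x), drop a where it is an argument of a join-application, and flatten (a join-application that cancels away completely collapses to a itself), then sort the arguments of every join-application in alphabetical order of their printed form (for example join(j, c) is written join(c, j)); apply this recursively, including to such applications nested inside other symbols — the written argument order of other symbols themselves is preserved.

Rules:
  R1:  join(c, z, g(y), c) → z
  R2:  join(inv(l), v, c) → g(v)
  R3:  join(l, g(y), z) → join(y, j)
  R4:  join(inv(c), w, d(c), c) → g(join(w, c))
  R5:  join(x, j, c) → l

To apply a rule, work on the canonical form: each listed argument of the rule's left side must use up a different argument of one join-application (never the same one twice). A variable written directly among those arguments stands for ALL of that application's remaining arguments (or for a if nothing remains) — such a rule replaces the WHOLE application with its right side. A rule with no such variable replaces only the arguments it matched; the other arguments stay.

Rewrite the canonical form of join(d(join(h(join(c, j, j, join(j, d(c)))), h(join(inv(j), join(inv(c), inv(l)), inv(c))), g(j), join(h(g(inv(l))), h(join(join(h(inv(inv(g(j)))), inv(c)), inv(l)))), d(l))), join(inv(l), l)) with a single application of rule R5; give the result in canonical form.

Answer: d(join(d(l), g(j), h(g(inv(l))), h(join(h(g(j)), inv(c), inv(l))), h(join(inv(c), inv(c), inv(j), inv(l))), h(l)))

Derivation:
Canonical form:  d(join(d(l), g(j), h(g(inv(l))), h(join(c, d(c), j, j, j)), h(join(h(g(j)), inv(c), inv(l))), h(join(inv(c), inv(c), inv(j), inv(l)))))
Apply R5:  consuming c, j;  x := join(d(c), j, j)
The extension variable absorbs all remaining arguments, so the whole application is rewritten.
Giving:  d(join(d(l), g(j), h(g(inv(l))), h(join(h(g(j)), inv(c), inv(l))), h(join(inv(c), inv(c), inv(j), inv(l))), h(l)))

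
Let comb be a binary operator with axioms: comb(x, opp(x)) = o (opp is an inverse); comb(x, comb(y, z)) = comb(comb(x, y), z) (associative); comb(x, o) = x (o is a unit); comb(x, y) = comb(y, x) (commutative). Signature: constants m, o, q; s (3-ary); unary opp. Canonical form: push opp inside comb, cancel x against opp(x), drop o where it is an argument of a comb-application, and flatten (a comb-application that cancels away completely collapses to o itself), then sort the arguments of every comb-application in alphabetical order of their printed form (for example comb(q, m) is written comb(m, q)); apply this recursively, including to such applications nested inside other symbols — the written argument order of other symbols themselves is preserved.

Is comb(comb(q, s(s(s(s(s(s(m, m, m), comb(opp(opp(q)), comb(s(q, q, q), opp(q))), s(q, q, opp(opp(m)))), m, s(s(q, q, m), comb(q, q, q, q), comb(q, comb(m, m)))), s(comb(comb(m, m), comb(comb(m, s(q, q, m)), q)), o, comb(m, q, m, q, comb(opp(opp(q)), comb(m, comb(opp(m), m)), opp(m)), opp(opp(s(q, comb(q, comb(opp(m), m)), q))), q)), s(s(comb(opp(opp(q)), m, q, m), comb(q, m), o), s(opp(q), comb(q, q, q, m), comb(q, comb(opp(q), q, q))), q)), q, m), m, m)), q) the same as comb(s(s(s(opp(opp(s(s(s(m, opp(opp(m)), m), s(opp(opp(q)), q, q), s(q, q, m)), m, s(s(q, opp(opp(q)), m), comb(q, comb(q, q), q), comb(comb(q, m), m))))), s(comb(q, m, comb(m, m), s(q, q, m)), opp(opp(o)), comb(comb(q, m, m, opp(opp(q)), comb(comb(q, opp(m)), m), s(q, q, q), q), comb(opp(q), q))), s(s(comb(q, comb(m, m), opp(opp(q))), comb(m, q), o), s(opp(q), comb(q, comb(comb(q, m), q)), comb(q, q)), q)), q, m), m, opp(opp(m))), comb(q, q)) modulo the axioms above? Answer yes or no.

Left:  comb(comb(q, s(s(s(s(s(s(m, m, m), comb(opp(opp(q)), comb(s(q, q, q), opp(q))), s(q, q, opp(opp(m)))), m, s(s(q, q, m), comb(q, q, q, q), comb(q, comb(m, m)))), s(comb(comb(m, m), comb(comb(m, s(q, q, m)), q)), o, comb(m, q, m, q, comb(opp(opp(q)), comb(m, comb(opp(m), m)), opp(m)), opp(opp(s(q, comb(q, comb(opp(m), m)), q))), q)), s(s(comb(opp(opp(q)), m, q, m), comb(q, m), o), s(opp(q), comb(q, q, q, m), comb(q, comb(opp(q), q, q))), q)), q, m), m, m)), q)
  Push opp inside:  distribute opp over comb and collapse double opp
  Combine occurrences:  comb(q, q, s(s(s(s(s(s(m, m, m), s(q, q, q), s(q, q, m)), m, s(s(q, q, m), comb(q, q, q, q), comb(m, m, q))), s(comb(m, m, m, q, s(q, q, m)), o, comb(m, m, q, q, q, q, s(q, q, q))), s(s(comb(m, m, q, q), comb(m, q), o), s(opp(q), comb(m, q, q, q), comb(q, q)), q)), q, m), m, m))
Right:  comb(s(s(s(opp(opp(s(s(s(m, opp(opp(m)), m), s(opp(opp(q)), q, q), s(q, q, m)), m, s(s(q, opp(opp(q)), m), comb(q, comb(q, q), q), comb(comb(q, m), m))))), s(comb(q, m, comb(m, m), s(q, q, m)), opp(opp(o)), comb(comb(q, m, m, opp(opp(q)), comb(comb(q, opp(m)), m), s(q, q, q), q), comb(opp(q), q))), s(s(comb(q, comb(m, m), opp(opp(q))), comb(m, q), o), s(opp(q), comb(q, comb(comb(q, m), q)), comb(q, q)), q)), q, m), m, opp(opp(m))), comb(q, q))
  Push opp inside:  distribute opp over comb and collapse double opp
  Collect:  comb(s(s(s(s(s(s(m, m, m), s(q, q, q), s(q, q, m)), m, s(s(q, q, m), comb(q, q, q, q), comb(m, m, q))), s(comb(m, m, m, q, s(q, q, m)), o, comb(m, m, q, q, q, q, s(q, q, q))), s(s(comb(m, m, q, q), comb(m, q), o), s(opp(q), comb(m, q, q, q), comb(q, q)), q)), q, m), m, m), q, q)
  Sort arguments:  comb(q, q, s(s(s(s(s(s(m, m, m), s(q, q, q), s(q, q, m)), m, s(s(q, q, m), comb(q, q, q, q), comb(m, m, q))), s(comb(m, m, m, q, s(q, q, m)), o, comb(m, m, q, q, q, q, s(q, q, q))), s(s(comb(m, m, q, q), comb(m, q), o), s(opp(q), comb(m, q, q, q), comb(q, q)), q)), q, m), m, m))

Answer: yes — both canonical forms are comb(q, q, s(s(s(s(s(s(m, m, m), s(q, q, q), s(q, q, m)), m, s(s(q, q, m), comb(q, q, q, q), comb(m, m, q))), s(comb(m, m, m, q, s(q, q, m)), o, comb(m, m, q, q, q, q, s(q, q, q))), s(s(comb(m, m, q, q), comb(m, q), o), s(opp(q), comb(m, q, q, q), comb(q, q)), q)), q, m), m, m))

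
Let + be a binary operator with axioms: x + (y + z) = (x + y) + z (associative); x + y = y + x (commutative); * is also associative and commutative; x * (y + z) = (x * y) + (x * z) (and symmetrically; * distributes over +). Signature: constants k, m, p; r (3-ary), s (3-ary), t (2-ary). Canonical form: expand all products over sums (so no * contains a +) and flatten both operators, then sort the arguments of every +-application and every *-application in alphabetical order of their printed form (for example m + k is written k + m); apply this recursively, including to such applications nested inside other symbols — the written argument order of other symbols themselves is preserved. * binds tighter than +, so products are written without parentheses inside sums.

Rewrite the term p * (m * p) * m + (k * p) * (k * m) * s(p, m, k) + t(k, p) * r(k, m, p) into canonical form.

Un-nest:  m * m * p * p + k * k * m * p * s(p, m, k) + r(k, m, p) * t(k, p)
Order the arguments:  k * k * m * p * s(p, m, k) + m * m * p * p + r(k, m, p) * t(k, p)

Answer: k * k * m * p * s(p, m, k) + m * m * p * p + r(k, m, p) * t(k, p)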